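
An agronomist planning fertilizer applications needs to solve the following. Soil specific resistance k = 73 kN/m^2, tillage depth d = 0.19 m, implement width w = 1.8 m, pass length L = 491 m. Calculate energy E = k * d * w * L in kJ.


E = k * d * w * L
  = 73 * 0.19 * 1.8 * 491
  = 12258.31 kJ


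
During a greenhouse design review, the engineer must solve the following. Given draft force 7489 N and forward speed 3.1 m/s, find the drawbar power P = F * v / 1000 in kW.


P = F * v / 1000
  = 7489 * 3.1 / 1000
  = 23215.90 / 1000
  = 23.22 kW


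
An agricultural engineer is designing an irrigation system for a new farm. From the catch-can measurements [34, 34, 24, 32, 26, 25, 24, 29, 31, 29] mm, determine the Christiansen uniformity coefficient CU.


xbar = 288 / 10 = 28.800
sum|xi - xbar| = 32.400
CU = 100 * (1 - 32.400 / (10 * 28.800))
   = 100 * (1 - 0.1125)
   = 88.75%


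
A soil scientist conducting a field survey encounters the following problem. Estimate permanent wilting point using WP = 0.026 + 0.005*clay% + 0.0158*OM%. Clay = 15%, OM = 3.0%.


WP = 0.026 + 0.005*15 + 0.0158*3.0
   = 0.026 + 0.0750 + 0.0474
   = 0.1484


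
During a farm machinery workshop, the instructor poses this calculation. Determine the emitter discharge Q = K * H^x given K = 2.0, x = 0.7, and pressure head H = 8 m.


Q = K * H^x
  = 2.0 * 8^0.7
  = 2.0 * 4.2871
  = 8.57 L/h


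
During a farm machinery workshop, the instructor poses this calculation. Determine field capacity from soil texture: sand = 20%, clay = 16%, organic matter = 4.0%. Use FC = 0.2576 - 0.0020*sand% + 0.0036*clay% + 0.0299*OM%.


FC = 0.2576 - 0.0020*20 + 0.0036*16 + 0.0299*4.0
   = 0.2576 - 0.0400 + 0.0576 + 0.1196
   = 0.3948


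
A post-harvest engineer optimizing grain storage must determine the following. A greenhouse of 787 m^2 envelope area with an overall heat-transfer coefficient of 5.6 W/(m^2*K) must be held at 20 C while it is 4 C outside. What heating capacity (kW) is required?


dT = 20 - (4) = 16 K
Q = U * A * dT
  = 5.6 * 787 * 16
  = 70515.20 W = 70.52 kW


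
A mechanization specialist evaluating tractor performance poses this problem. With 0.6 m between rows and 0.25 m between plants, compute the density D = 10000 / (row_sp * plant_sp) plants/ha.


D = 10000 / (row_sp * plant_sp)
  = 10000 / (0.6 * 0.25)
  = 10000 / 0.1500
  = 66666.67 plants/ha


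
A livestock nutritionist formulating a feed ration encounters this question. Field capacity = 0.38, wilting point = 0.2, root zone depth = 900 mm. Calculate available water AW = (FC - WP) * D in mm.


AW = (FC - WP) * D
   = (0.38 - 0.2) * 900
   = 0.18 * 900
   = 162 mm


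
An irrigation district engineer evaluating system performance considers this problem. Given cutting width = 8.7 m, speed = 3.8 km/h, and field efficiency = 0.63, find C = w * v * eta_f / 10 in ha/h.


C = w * v * eta_f / 10
  = 8.7 * 3.8 * 0.63 / 10
  = 20.83 / 10
  = 2.08 ha/h


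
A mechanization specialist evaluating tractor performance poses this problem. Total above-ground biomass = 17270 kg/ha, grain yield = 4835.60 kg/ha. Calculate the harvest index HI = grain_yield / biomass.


HI = grain_yield / biomass
   = 4835.60 / 17270
   = 0.28


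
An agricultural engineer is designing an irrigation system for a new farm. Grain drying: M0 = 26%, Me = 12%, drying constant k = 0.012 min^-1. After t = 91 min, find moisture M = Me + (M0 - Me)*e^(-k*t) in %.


M = Me + (M0 - Me) * e^(-k*t)
  = 12 + (26 - 12) * e^(-0.012*91)
  = 12 + 14 * e^(-1.092)
  = 12 + 14 * 0.33554
  = 12 + 4.6976
  = 16.70%


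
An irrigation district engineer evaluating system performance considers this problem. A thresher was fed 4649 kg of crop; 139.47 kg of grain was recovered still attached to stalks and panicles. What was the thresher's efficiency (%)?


eta = (total - unthreshed) / total * 100
    = (4649 - 139.47) / 4649 * 100
    = 4509.53 / 4649 * 100
    = 97%


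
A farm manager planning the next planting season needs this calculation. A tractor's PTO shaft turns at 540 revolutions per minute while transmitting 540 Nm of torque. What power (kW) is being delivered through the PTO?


P = 2*pi*n*T / 60000
  = 2*pi * 540 * 540 / 60000
  = 1832176.84 / 60000
  = 30.54 kW


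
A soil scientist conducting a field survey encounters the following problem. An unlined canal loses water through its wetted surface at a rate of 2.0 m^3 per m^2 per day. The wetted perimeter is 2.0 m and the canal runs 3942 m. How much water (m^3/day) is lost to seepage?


S = C * P * L
  = 2.0 * 2.0 * 3942
  = 15768 m^3/day


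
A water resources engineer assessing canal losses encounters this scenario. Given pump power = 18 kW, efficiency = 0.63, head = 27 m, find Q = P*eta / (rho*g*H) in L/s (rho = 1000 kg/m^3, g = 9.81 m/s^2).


Q = (P * 1000 * eta) / (rho * g * H)
  = (18 * 1000 * 0.63) / (1000 * 9.81 * 27)
  = 11340 / 264870
  = 0.04281 m^3/s = 42.81 L/s


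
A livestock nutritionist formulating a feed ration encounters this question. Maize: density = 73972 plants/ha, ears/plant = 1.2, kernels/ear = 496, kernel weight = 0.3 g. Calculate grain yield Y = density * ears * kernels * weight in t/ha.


Y = density * ears * kernels * kw
  = 73972 * 1.2 * 496 * 0.3 g/ha
  = 13208440.32 g/ha
  = 13208.44 kg/ha = 13.21 t/ha


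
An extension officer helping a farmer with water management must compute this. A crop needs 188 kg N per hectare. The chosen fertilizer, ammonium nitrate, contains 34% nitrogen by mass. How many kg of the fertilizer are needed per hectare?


Rate = N_required / (N_content / 100)
     = 188 / (34 / 100)
     = 188 / 0.34
     = 552.94 kg/ha


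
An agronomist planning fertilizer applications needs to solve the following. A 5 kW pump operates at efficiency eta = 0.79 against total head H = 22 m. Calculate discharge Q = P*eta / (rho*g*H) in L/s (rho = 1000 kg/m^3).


Q = (P * 1000 * eta) / (rho * g * H)
  = (5 * 1000 * 0.79) / (1000 * 9.81 * 22)
  = 3950 / 215820
  = 0.01830 m^3/s = 18.30 L/s


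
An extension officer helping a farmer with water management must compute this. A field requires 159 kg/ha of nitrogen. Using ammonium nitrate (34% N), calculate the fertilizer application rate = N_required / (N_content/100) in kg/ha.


Rate = N_required / (N_content / 100)
     = 159 / (34 / 100)
     = 159 / 0.34
     = 467.65 kg/ha


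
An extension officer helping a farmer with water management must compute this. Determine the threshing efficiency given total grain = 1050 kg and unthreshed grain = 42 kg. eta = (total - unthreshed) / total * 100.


eta = (total - unthreshed) / total * 100
    = (1050 - 42) / 1050 * 100
    = 1008 / 1050 * 100
    = 96%


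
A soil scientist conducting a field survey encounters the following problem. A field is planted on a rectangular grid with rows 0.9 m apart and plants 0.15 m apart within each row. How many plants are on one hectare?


D = 10000 / (row_sp * plant_sp)
  = 10000 / (0.9 * 0.15)
  = 10000 / 0.1350
  = 74074.07 plants/ha


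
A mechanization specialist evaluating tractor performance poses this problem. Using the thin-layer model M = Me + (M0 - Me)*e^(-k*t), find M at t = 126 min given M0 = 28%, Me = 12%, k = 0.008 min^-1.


M = Me + (M0 - Me) * e^(-k*t)
  = 12 + (28 - 12) * e^(-0.008*126)
  = 12 + 16 * e^(-1.008)
  = 12 + 16 * 0.36495
  = 12 + 5.8392
  = 17.84%


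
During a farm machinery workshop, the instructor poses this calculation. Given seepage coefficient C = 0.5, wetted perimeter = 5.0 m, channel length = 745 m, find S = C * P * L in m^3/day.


S = C * P * L
  = 0.5 * 5.0 * 745
  = 1862.50 m^3/day


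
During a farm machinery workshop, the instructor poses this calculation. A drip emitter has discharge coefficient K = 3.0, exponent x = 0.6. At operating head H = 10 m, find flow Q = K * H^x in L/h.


Q = K * H^x
  = 3.0 * 10^0.6
  = 3.0 * 3.9811
  = 11.94 L/h


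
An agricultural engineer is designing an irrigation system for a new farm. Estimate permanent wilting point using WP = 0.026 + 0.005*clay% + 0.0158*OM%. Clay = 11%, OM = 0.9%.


WP = 0.026 + 0.005*11 + 0.0158*0.9
   = 0.026 + 0.0550 + 0.0142
   = 0.0952


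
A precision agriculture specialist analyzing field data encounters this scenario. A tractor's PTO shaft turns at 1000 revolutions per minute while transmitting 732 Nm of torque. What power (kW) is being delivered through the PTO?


P = 2*pi*n*T / 60000
  = 2*pi * 1000 * 732 / 60000
  = 4599291.64 / 60000
  = 76.65 kW


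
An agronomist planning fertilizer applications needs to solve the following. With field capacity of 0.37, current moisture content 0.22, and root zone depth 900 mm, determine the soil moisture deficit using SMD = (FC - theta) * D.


SMD = (FC - theta) * D
    = (0.37 - 0.22) * 900
    = 0.150 * 900
    = 135 mm


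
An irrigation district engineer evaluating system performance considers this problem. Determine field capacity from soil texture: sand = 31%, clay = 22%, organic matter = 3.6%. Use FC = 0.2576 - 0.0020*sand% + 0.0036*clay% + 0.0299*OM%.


FC = 0.2576 - 0.0020*31 + 0.0036*22 + 0.0299*3.6
   = 0.2576 - 0.0620 + 0.0792 + 0.1076
   = 0.3824


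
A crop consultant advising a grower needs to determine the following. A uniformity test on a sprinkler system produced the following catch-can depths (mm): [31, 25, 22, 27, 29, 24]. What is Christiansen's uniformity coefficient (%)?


xbar = 158 / 6 = 26.333
sum|xi - xbar| = 16
CU = 100 * (1 - 16 / (6 * 26.333))
   = 100 * (1 - 0.1013)
   = 89.87%


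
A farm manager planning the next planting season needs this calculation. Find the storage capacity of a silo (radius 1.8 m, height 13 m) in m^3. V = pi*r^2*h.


V = pi * r^2 * h
  = pi * 1.8^2 * 13
  = pi * 3.24 * 13
  = 132.32 m^3


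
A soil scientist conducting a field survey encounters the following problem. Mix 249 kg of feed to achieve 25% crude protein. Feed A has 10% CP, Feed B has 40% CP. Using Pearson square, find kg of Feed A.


parts_A = CP_b - target = 40 - 25 = 15
parts_B = target - CP_a = 25 - 10 = 15
total_parts = 15 + 15 = 30
Feed A = 249 * 15 / 30 = 124.50 kg
Feed B = 249 * 15 / 30 = 124.50 kg


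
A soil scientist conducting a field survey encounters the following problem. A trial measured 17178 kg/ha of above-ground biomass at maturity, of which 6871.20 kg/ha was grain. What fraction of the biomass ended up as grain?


HI = grain_yield / biomass
   = 6871.20 / 17178
   = 0.40


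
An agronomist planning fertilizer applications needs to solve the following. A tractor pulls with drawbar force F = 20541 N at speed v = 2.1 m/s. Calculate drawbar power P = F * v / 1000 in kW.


P = F * v / 1000
  = 20541 * 2.1 / 1000
  = 43136.10 / 1000
  = 43.14 kW


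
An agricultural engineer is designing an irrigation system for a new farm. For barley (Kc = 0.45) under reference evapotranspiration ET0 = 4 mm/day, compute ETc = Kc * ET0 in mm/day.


ETc = Kc * ET0
    = 0.45 * 4
    = 1.80 mm/day


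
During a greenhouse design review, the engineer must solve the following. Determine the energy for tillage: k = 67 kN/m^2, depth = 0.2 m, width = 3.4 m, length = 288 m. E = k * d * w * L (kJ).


E = k * d * w * L
  = 67 * 0.2 * 3.4 * 288
  = 13121.28 kJ


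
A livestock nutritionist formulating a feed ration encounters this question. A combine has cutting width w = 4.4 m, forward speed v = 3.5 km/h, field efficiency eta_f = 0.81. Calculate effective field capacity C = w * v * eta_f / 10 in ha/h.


C = w * v * eta_f / 10
  = 4.4 * 3.5 * 0.81 / 10
  = 12.47 / 10
  = 1.25 ha/h


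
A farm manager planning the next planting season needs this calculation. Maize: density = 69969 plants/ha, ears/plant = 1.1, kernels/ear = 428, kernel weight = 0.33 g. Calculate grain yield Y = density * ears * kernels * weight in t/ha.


Y = density * ears * kernels * kw
  = 69969 * 1.1 * 428 * 0.33 g/ha
  = 10870663.72 g/ha
  = 10870.66 kg/ha = 10.87 t/ha


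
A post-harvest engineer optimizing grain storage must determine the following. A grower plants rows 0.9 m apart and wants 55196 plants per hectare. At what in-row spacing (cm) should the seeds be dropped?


spacing = 10000 / (row_sp * density)
        = 10000 / (0.9 * 55196)
        = 10000 / 49676.40
        = 0.20130 m = 20.13 cm


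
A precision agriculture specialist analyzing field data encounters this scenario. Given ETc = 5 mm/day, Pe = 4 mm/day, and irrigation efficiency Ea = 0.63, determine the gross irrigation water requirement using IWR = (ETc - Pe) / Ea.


IWR = (ETc - Pe) / Ea
    = (5 - 4) / 0.63
    = 1 / 0.63
    = 1.59 mm/day


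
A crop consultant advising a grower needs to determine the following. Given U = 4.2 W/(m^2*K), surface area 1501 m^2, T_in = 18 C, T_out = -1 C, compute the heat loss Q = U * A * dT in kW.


dT = 18 - (-1) = 19 K
Q = U * A * dT
  = 4.2 * 1501 * 19
  = 119779.80 W = 119.78 kW


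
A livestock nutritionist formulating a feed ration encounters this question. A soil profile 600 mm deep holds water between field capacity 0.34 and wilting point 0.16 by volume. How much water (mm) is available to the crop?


AW = (FC - WP) * D
   = (0.34 - 0.16) * 600
   = 0.18 * 600
   = 108 mm


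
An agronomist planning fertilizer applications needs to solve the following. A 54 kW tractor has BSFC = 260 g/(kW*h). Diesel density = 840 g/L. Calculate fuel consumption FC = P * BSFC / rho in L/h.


FC = P * BSFC / rho_fuel
   = 54 * 260 / 840
   = 14040 / 840
   = 16.71 L/h


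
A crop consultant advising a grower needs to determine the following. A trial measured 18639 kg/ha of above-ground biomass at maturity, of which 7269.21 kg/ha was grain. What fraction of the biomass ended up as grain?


HI = grain_yield / biomass
   = 7269.21 / 18639
   = 0.39


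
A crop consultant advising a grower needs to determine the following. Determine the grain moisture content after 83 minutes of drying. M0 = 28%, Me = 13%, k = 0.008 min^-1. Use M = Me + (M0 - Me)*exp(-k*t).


M = Me + (M0 - Me) * e^(-k*t)
  = 13 + (28 - 13) * e^(-0.008*83)
  = 13 + 15 * e^(-0.664)
  = 13 + 15 * 0.51479
  = 13 + 7.7218
  = 20.72%


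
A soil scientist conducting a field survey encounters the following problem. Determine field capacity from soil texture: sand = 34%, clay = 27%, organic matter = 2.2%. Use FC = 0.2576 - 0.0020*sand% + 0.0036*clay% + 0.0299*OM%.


FC = 0.2576 - 0.0020*34 + 0.0036*27 + 0.0299*2.2
   = 0.2576 - 0.0680 + 0.0972 + 0.0658
   = 0.3526


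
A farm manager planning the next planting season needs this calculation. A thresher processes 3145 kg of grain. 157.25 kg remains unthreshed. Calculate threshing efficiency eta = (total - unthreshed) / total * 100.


eta = (total - unthreshed) / total * 100
    = (3145 - 157.25) / 3145 * 100
    = 2987.75 / 3145 * 100
    = 95%


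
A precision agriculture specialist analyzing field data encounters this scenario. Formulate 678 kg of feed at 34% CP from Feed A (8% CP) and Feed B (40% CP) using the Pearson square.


parts_A = CP_b - target = 40 - 34 = 6
parts_B = target - CP_a = 34 - 8 = 26
total_parts = 6 + 26 = 32
Feed A = 678 * 6 / 32 = 127.13 kg
Feed B = 678 * 26 / 32 = 550.88 kg

127.13 kg


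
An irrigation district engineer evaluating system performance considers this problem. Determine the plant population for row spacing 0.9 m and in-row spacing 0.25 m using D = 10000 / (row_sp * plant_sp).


D = 10000 / (row_sp * plant_sp)
  = 10000 / (0.9 * 0.25)
  = 10000 / 0.2250
  = 44444.44 plants/ha


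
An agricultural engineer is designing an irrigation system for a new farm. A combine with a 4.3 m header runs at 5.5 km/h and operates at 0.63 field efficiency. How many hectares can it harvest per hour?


C = w * v * eta_f / 10
  = 4.3 * 5.5 * 0.63 / 10
  = 14.90 / 10
  = 1.49 ha/h


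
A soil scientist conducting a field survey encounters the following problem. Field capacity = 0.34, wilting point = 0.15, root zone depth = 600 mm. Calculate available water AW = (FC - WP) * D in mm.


AW = (FC - WP) * D
   = (0.34 - 0.15) * 600
   = 0.19 * 600
   = 114 mm


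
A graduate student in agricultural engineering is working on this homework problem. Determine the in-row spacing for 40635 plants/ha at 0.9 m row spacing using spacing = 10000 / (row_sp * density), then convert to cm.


spacing = 10000 / (row_sp * density)
        = 10000 / (0.9 * 40635)
        = 10000 / 36571.50
        = 0.27344 m = 27.34 cm


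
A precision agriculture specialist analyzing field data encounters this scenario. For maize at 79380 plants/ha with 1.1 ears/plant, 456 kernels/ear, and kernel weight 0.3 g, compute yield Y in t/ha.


Y = density * ears * kernels * kw
  = 79380 * 1.1 * 456 * 0.3 g/ha
  = 11945102.40 g/ha
  = 11945.10 kg/ha = 11.95 t/ha


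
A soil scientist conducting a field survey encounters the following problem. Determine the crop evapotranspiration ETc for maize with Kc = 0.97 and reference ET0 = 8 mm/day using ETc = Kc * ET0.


ETc = Kc * ET0
    = 0.97 * 8
    = 7.76 mm/day


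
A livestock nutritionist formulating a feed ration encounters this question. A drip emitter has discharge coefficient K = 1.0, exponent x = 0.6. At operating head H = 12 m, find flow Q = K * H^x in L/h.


Q = K * H^x
  = 1.0 * 12^0.6
  = 1.0 * 4.4413
  = 4.44 L/h


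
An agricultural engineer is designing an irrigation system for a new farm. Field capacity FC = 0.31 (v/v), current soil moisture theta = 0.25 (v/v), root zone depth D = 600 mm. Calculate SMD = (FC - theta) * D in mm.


SMD = (FC - theta) * D
    = (0.31 - 0.25) * 600
    = 0.060 * 600
    = 36 mm


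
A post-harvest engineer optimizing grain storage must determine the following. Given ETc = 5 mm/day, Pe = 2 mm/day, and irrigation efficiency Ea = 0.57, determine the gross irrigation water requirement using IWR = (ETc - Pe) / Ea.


IWR = (ETc - Pe) / Ea
    = (5 - 2) / 0.57
    = 3 / 0.57
    = 5.26 mm/day


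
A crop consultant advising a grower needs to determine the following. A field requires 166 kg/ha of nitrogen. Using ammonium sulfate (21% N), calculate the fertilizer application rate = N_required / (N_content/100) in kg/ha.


Rate = N_required / (N_content / 100)
     = 166 / (21 / 100)
     = 166 / 0.21
     = 790.48 kg/ha


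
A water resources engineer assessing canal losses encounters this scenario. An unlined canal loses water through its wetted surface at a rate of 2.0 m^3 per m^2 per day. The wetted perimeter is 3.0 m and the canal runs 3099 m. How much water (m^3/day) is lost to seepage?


S = C * P * L
  = 2.0 * 3.0 * 3099
  = 18594 m^3/day


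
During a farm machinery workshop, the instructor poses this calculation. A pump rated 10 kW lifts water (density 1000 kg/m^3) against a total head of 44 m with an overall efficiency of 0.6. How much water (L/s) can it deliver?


Q = (P * 1000 * eta) / (rho * g * H)
  = (10 * 1000 * 0.6) / (1000 * 9.81 * 44)
  = 6000 / 431640
  = 0.01390 m^3/s = 13.90 L/s


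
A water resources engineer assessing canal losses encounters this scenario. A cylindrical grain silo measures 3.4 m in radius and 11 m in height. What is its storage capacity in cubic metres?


V = pi * r^2 * h
  = pi * 3.4^2 * 11
  = pi * 11.56 * 11
  = 399.48 m^3


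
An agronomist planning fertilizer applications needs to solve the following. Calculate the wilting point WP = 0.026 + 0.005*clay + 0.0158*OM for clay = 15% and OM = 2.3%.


WP = 0.026 + 0.005*15 + 0.0158*2.3
   = 0.026 + 0.0750 + 0.0363
   = 0.1373


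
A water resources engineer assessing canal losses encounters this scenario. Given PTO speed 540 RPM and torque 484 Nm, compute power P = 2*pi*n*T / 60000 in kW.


P = 2*pi*n*T / 60000
  = 2*pi * 540 * 484 / 60000
  = 1642173.31 / 60000
  = 27.37 kW


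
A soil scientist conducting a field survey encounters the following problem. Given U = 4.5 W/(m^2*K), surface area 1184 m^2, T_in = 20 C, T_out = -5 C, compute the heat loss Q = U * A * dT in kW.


dT = 20 - (-5) = 25 K
Q = U * A * dT
  = 4.5 * 1184 * 25
  = 133200 W = 133.20 kW


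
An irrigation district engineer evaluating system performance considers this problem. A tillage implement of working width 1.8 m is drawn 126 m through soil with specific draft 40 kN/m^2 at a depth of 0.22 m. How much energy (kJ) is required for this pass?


E = k * d * w * L
  = 40 * 0.22 * 1.8 * 126
  = 1995.84 kJ


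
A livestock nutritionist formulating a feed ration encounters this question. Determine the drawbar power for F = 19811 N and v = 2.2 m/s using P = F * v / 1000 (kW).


P = F * v / 1000
  = 19811 * 2.2 / 1000
  = 43584.20 / 1000
  = 43.58 kW


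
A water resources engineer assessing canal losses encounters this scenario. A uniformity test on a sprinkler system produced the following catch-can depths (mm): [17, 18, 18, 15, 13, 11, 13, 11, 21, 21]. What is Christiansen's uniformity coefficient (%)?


xbar = 158 / 10 = 15.800
sum|xi - xbar| = 32
CU = 100 * (1 - 32 / (10 * 15.800))
   = 100 * (1 - 0.2025)
   = 79.75%


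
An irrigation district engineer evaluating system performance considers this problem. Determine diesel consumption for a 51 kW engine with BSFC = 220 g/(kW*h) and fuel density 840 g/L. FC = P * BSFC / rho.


FC = P * BSFC / rho_fuel
   = 51 * 220 / 840
   = 11220 / 840
   = 13.36 L/h


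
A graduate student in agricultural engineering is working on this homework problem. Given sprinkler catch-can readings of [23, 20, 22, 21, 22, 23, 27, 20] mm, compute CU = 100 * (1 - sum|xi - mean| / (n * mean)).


xbar = 178 / 8 = 22.250
sum|xi - xbar| = 12.500
CU = 100 * (1 - 12.500 / (8 * 22.250))
   = 100 * (1 - 0.0702)
   = 92.98%


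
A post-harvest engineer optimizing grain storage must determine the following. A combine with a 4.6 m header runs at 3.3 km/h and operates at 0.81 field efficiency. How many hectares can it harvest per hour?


C = w * v * eta_f / 10
  = 4.6 * 3.3 * 0.81 / 10
  = 12.30 / 10
  = 1.23 ha/h


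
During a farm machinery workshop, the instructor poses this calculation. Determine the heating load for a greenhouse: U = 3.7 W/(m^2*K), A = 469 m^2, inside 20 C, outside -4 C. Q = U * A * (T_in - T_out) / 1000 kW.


dT = 20 - (-4) = 24 K
Q = U * A * dT
  = 3.7 * 469 * 24
  = 41647.20 W = 41.65 kW


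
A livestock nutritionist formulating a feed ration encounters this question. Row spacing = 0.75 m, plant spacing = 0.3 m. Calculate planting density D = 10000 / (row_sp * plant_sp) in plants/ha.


D = 10000 / (row_sp * plant_sp)
  = 10000 / (0.75 * 0.3)
  = 10000 / 0.2250
  = 44444.44 plants/ha


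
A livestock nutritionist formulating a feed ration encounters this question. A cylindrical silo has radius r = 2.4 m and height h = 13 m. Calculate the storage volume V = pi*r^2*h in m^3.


V = pi * r^2 * h
  = pi * 2.4^2 * 13
  = pi * 5.76 * 13
  = 235.24 m^3


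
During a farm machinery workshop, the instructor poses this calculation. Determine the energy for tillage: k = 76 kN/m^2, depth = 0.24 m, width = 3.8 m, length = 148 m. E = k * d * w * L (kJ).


E = k * d * w * L
  = 76 * 0.24 * 3.8 * 148
  = 10258.18 kJ


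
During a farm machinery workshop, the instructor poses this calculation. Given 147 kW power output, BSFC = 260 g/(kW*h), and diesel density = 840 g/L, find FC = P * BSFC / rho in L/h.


FC = P * BSFC / rho_fuel
   = 147 * 260 / 840
   = 38220 / 840
   = 45.50 L/h


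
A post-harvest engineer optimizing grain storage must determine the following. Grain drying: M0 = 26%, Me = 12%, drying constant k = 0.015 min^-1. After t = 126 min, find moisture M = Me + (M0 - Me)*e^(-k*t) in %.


M = Me + (M0 - Me) * e^(-k*t)
  = 12 + (26 - 12) * e^(-0.015*126)
  = 12 + 14 * e^(-1.890)
  = 12 + 14 * 0.15107
  = 12 + 2.1150
  = 14.12%


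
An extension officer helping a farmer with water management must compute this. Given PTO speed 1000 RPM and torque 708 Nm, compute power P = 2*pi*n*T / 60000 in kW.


P = 2*pi*n*T / 60000
  = 2*pi * 1000 * 708 / 60000
  = 4448495.20 / 60000
  = 74.14 kW


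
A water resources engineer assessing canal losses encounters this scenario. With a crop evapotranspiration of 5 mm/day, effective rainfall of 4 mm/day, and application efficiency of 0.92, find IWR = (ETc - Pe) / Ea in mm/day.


IWR = (ETc - Pe) / Ea
    = (5 - 4) / 0.92
    = 1 / 0.92
    = 1.09 mm/day


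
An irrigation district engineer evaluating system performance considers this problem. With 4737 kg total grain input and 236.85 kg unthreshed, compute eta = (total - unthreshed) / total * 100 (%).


eta = (total - unthreshed) / total * 100
    = (4737 - 236.85) / 4737 * 100
    = 4500.15 / 4737 * 100
    = 95%


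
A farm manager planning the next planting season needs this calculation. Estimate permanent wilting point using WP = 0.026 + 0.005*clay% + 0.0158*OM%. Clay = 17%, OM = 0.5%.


WP = 0.026 + 0.005*17 + 0.0158*0.5
   = 0.026 + 0.0850 + 0.0079
   = 0.1189


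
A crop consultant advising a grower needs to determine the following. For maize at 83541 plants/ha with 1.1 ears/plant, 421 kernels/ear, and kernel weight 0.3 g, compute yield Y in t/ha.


Y = density * ears * kernels * kw
  = 83541 * 1.1 * 421 * 0.3 g/ha
  = 11606351.13 g/ha
  = 11606.35 kg/ha = 11.61 t/ha


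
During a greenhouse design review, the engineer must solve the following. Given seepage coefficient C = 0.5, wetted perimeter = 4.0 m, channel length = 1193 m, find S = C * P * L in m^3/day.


S = C * P * L
  = 0.5 * 4.0 * 1193
  = 2386 m^3/day


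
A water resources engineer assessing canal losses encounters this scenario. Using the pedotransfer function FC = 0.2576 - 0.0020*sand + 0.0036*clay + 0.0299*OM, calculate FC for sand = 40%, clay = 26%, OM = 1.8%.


FC = 0.2576 - 0.0020*40 + 0.0036*26 + 0.0299*1.8
   = 0.2576 - 0.0800 + 0.0936 + 0.0538
   = 0.3250


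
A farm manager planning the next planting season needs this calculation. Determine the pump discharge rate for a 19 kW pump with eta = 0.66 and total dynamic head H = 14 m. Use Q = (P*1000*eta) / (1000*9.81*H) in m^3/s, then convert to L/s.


Q = (P * 1000 * eta) / (rho * g * H)
  = (19 * 1000 * 0.66) / (1000 * 9.81 * 14)
  = 12540 / 137340
  = 0.09131 m^3/s = 91.31 L/s


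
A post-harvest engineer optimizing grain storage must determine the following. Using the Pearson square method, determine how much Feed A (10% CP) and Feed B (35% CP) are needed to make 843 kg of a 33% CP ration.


parts_A = CP_b - target = 35 - 33 = 2
parts_B = target - CP_a = 33 - 10 = 23
total_parts = 2 + 23 = 25
Feed A = 843 * 2 / 25 = 67.44 kg
Feed B = 843 * 23 / 25 = 775.56 kg

67.44 kg


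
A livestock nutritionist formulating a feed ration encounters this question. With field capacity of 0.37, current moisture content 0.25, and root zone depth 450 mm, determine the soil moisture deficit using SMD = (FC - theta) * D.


SMD = (FC - theta) * D
    = (0.37 - 0.25) * 450
    = 0.120 * 450
    = 54 mm


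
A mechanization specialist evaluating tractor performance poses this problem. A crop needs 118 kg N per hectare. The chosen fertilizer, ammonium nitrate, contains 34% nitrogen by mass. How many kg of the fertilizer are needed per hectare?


Rate = N_required / (N_content / 100)
     = 118 / (34 / 100)
     = 118 / 0.34
     = 347.06 kg/ha


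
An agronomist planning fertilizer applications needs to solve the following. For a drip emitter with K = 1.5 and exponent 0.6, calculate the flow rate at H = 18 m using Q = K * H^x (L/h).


Q = K * H^x
  = 1.5 * 18^0.6
  = 1.5 * 5.6645
  = 8.50 L/h


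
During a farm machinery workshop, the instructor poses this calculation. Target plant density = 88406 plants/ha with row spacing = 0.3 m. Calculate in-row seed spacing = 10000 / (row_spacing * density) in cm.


spacing = 10000 / (row_sp * density)
        = 10000 / (0.3 * 88406)
        = 10000 / 26521.80
        = 0.37705 m = 37.70 cm


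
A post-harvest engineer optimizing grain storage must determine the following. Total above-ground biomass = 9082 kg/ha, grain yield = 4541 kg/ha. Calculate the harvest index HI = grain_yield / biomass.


HI = grain_yield / biomass
   = 4541 / 9082
   = 0.50


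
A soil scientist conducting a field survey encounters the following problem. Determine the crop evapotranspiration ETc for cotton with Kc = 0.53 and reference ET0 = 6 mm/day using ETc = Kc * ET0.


ETc = Kc * ET0
    = 0.53 * 6
    = 3.18 mm/day


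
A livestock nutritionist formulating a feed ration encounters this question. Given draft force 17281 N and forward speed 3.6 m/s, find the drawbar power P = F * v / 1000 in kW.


P = F * v / 1000
  = 17281 * 3.6 / 1000
  = 62211.60 / 1000
  = 62.21 kW


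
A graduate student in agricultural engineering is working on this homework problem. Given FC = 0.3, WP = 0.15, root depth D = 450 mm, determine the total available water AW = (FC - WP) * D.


AW = (FC - WP) * D
   = (0.3 - 0.15) * 450
   = 0.15 * 450
   = 67.50 mm


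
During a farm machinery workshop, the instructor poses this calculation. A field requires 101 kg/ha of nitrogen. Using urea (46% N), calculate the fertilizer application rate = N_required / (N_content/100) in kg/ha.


Rate = N_required / (N_content / 100)
     = 101 / (46 / 100)
     = 101 / 0.46
     = 219.57 kg/ha


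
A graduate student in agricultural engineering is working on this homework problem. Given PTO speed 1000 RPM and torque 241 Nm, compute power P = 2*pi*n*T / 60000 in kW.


P = 2*pi*n*T / 60000
  = 2*pi * 1000 * 241 / 60000
  = 1514247.66 / 60000
  = 25.24 kW


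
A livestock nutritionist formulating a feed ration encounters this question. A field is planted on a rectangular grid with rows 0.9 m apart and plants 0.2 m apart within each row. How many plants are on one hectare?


D = 10000 / (row_sp * plant_sp)
  = 10000 / (0.9 * 0.2)
  = 10000 / 0.1800
  = 55555.56 plants/ha


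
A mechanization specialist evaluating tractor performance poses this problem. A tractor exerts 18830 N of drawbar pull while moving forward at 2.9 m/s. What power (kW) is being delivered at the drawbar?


P = F * v / 1000
  = 18830 * 2.9 / 1000
  = 54607 / 1000
  = 54.61 kW


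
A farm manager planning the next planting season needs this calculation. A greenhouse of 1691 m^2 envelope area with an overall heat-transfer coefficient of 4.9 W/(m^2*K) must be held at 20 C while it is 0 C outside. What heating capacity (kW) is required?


dT = 20 - (0) = 20 K
Q = U * A * dT
  = 4.9 * 1691 * 20
  = 165718 W = 165.72 kW


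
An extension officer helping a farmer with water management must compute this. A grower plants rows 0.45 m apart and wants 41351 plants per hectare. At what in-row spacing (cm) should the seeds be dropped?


spacing = 10000 / (row_sp * density)
        = 10000 / (0.45 * 41351)
        = 10000 / 18607.95
        = 0.53740 m = 53.74 cm


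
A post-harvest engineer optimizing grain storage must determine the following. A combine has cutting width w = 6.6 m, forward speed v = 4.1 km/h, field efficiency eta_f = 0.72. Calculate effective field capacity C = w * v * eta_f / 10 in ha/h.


C = w * v * eta_f / 10
  = 6.6 * 4.1 * 0.72 / 10
  = 19.48 / 10
  = 1.95 ha/h


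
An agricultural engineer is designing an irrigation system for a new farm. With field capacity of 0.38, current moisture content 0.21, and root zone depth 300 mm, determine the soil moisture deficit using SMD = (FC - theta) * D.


SMD = (FC - theta) * D
    = (0.38 - 0.21) * 300
    = 0.170 * 300
    = 51 mm


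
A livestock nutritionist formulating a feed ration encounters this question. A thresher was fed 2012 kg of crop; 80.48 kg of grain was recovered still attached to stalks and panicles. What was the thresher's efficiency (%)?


eta = (total - unthreshed) / total * 100
    = (2012 - 80.48) / 2012 * 100
    = 1931.52 / 2012 * 100
    = 96%


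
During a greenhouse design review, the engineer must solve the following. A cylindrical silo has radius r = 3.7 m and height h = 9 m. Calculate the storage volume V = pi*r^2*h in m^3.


V = pi * r^2 * h
  = pi * 3.7^2 * 9
  = pi * 13.69 * 9
  = 387.08 m^3


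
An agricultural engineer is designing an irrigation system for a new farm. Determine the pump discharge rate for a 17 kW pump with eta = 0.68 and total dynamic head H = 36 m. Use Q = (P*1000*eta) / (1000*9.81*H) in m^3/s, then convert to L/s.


Q = (P * 1000 * eta) / (rho * g * H)
  = (17 * 1000 * 0.68) / (1000 * 9.81 * 36)
  = 11560 / 353160
  = 0.03273 m^3/s = 32.73 L/s


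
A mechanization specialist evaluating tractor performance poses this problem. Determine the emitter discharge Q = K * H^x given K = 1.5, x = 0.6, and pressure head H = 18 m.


Q = K * H^x
  = 1.5 * 18^0.6
  = 1.5 * 5.6645
  = 8.50 L/h


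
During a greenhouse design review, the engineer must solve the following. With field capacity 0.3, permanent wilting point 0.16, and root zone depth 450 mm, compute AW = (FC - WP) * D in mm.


AW = (FC - WP) * D
   = (0.3 - 0.16) * 450
   = 0.14 * 450
   = 63 mm


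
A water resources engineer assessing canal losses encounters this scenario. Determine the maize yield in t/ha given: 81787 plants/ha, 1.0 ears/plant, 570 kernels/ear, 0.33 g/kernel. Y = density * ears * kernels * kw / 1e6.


Y = density * ears * kernels * kw
  = 81787 * 1.0 * 570 * 0.33 g/ha
  = 15384134.70 g/ha
  = 15384.13 kg/ha = 15.38 t/ha


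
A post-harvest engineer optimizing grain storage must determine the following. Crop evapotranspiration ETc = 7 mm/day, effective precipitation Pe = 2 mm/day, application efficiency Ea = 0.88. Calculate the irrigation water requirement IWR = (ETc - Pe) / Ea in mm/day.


IWR = (ETc - Pe) / Ea
    = (7 - 2) / 0.88
    = 5 / 0.88
    = 5.68 mm/day


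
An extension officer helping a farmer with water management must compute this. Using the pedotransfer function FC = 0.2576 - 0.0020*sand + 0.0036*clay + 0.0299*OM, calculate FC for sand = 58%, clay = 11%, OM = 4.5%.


FC = 0.2576 - 0.0020*58 + 0.0036*11 + 0.0299*4.5
   = 0.2576 - 0.1160 + 0.0396 + 0.1346
   = 0.3158


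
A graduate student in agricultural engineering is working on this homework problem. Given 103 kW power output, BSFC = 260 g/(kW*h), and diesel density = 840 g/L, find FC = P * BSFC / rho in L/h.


FC = P * BSFC / rho_fuel
   = 103 * 260 / 840
   = 26780 / 840
   = 31.88 L/h


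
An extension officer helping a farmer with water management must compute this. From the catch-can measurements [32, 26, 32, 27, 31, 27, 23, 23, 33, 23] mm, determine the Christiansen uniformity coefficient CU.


xbar = 277 / 10 = 27.700
sum|xi - xbar| = 34.400
CU = 100 * (1 - 34.400 / (10 * 27.700))
   = 100 * (1 - 0.1242)
   = 87.58%


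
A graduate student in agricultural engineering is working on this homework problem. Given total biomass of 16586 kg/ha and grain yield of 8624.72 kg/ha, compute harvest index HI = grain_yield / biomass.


HI = grain_yield / biomass
   = 8624.72 / 16586
   = 0.52


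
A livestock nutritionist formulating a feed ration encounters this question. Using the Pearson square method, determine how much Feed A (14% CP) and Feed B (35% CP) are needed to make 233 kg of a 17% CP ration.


parts_A = CP_b - target = 35 - 17 = 18
parts_B = target - CP_a = 17 - 14 = 3
total_parts = 18 + 3 = 21
Feed A = 233 * 18 / 21 = 199.71 kg
Feed B = 233 * 3 / 21 = 33.29 kg

199.71 kg


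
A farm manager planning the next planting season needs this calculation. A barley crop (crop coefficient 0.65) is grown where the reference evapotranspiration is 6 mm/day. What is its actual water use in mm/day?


ETc = Kc * ET0
    = 0.65 * 6
    = 3.90 mm/day


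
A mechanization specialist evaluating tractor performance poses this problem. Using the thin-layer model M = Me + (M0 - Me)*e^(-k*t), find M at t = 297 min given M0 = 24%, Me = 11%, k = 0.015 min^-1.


M = Me + (M0 - Me) * e^(-k*t)
  = 11 + (24 - 11) * e^(-0.015*297)
  = 11 + 13 * e^(-4.455)
  = 11 + 13 * 0.01162
  = 11 + 0.1511
  = 11.15%


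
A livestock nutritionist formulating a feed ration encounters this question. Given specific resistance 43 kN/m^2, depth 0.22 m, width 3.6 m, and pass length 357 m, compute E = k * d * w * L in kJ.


E = k * d * w * L
  = 43 * 0.22 * 3.6 * 357
  = 12157.99 kJ


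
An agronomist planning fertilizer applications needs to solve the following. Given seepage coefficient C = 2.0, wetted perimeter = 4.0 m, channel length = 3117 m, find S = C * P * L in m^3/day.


S = C * P * L
  = 2.0 * 4.0 * 3117
  = 24936 m^3/day


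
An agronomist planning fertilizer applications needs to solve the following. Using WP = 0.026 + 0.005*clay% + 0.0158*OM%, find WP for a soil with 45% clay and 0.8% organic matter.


WP = 0.026 + 0.005*45 + 0.0158*0.8
   = 0.026 + 0.2250 + 0.0126
   = 0.2636


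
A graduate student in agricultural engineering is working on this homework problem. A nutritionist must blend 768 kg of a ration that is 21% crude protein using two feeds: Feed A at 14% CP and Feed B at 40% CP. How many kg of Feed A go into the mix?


parts_A = CP_b - target = 40 - 21 = 19
parts_B = target - CP_a = 21 - 14 = 7
total_parts = 19 + 7 = 26
Feed A = 768 * 19 / 26 = 561.23 kg
Feed B = 768 * 7 / 26 = 206.77 kg

561.23 kg


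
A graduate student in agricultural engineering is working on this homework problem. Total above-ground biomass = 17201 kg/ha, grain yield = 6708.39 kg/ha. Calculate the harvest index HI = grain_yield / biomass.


HI = grain_yield / biomass
   = 6708.39 / 17201
   = 0.39


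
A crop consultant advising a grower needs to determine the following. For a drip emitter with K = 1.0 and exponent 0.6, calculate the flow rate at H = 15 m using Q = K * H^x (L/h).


Q = K * H^x
  = 1.0 * 15^0.6
  = 1.0 * 5.0776
  = 5.08 L/h


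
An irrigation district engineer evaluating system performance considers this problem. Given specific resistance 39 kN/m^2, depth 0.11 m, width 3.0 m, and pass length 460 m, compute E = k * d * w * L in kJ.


E = k * d * w * L
  = 39 * 0.11 * 3.0 * 460
  = 5920.20 kJ


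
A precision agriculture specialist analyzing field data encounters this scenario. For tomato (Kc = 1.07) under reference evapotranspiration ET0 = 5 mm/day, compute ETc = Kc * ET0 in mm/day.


ETc = Kc * ET0
    = 1.07 * 5
    = 5.35 mm/day


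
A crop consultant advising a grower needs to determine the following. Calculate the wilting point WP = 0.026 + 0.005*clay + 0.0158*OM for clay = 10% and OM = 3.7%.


WP = 0.026 + 0.005*10 + 0.0158*3.7
   = 0.026 + 0.0500 + 0.0585
   = 0.1345


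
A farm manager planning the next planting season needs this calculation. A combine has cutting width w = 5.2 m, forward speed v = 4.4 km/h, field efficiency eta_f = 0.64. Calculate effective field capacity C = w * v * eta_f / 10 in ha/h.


C = w * v * eta_f / 10
  = 5.2 * 4.4 * 0.64 / 10
  = 14.64 / 10
  = 1.46 ha/h


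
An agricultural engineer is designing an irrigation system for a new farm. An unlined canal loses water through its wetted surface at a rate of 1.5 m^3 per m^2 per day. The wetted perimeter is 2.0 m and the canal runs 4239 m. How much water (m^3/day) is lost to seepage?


S = C * P * L
  = 1.5 * 2.0 * 4239
  = 12717 m^3/day


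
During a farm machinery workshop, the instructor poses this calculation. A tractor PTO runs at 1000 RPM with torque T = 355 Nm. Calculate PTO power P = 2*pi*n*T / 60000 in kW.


P = 2*pi*n*T / 60000
  = 2*pi * 1000 * 355 / 60000
  = 2230530.78 / 60000
  = 37.18 kW


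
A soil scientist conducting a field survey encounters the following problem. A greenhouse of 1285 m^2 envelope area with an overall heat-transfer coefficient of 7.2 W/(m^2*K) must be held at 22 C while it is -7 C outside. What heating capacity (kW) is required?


dT = 22 - (-7) = 29 K
Q = U * A * dT
  = 7.2 * 1285 * 29
  = 268308 W = 268.31 kW


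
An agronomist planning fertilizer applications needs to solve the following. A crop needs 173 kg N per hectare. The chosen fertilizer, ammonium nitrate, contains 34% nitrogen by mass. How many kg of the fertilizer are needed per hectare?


Rate = N_required / (N_content / 100)
     = 173 / (34 / 100)
     = 173 / 0.34
     = 508.82 kg/ha
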